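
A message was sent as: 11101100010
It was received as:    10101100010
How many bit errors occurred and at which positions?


XOR: 01000000000

1 error(s) at position(s): 1


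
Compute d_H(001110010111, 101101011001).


XOR: 100011001110
Count of 1s: 6

6


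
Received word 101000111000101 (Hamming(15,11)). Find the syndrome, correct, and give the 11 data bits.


Syndrome = 6: error at position 6

Data: 10111000101 (corrected bit 6)


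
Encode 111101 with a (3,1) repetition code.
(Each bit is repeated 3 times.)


Each bit -> 3 copies

111111111111000111


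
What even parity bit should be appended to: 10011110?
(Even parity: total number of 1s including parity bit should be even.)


Number of 1s in data: 5
Parity bit: 1

1


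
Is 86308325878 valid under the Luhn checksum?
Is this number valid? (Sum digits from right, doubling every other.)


Luhn sum = 52
52 mod 10 = 2

Invalid (Luhn sum mod 10 = 2)


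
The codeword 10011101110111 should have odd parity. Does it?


Number of 1s: 10

No, parity error (10 ones)


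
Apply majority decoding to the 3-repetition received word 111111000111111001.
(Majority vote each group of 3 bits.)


Groups: 111, 111, 000, 111, 111, 001
Majority votes: 110110

110110


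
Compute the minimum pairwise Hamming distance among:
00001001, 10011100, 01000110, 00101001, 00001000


Comparing all pairs, minimum distance: 1
Can detect 0 errors, correct 0 errors

1


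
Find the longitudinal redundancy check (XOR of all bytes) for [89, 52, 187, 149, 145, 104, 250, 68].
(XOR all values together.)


XOR chain: 89 ^ 52 ^ 187 ^ 149 ^ 145 ^ 104 ^ 250 ^ 68 = 4

4


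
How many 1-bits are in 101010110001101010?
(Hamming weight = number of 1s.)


Counting 1s in 101010110001101010

9


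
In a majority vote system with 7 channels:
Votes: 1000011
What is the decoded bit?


Ones: 3 out of 7
Threshold: 4

0 (3/7 voted 1)


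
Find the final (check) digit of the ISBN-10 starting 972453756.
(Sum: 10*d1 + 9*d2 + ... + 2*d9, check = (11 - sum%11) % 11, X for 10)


Weighted sum: 297
297 mod 11 = 0

Check digit: 0


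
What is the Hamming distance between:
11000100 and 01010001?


XOR: 10010101
Count of 1s: 4

4


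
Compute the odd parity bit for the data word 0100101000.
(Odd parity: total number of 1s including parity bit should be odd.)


Number of 1s in data: 3
Parity bit: 0

0


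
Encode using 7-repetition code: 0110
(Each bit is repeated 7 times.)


Each bit -> 7 copies

0000000111111111111110000000


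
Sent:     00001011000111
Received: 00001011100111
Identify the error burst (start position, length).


XOR: 00000000100000

Burst at position 8, length 1


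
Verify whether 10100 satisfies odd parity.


Number of 1s: 2

No, parity error (2 ones)


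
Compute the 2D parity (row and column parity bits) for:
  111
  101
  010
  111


Row parities: 1011
Column parities: 111

Row P: 1011, Col P: 111, Corner: 1


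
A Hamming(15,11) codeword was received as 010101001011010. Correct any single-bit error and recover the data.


Syndrome = 0: no error detected

Data: 00101011010 (no errors)


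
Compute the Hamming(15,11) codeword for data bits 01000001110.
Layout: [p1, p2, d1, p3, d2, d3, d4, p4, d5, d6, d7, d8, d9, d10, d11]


Parity bits: p1=0, p2=1, p3=0, p4=1

010010010001110


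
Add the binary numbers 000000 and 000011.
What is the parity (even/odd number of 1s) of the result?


000000 = 0
000011 = 3
Sum = 3 = 11
1s count = 2

even parity (2 ones in 11)


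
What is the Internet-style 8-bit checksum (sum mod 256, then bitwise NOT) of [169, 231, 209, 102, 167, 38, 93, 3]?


Sum = 1012 mod 256 = 244
Complement = 11

11


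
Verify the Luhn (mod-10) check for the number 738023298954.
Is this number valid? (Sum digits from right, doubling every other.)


Luhn sum = 56
56 mod 10 = 6

Invalid (Luhn sum mod 10 = 6)


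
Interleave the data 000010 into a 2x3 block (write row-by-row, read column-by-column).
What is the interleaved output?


Matrix:
  000
  010
Read columns: 000100

000100


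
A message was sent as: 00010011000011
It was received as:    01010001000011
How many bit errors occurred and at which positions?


XOR: 01000010000000

2 error(s) at position(s): 1, 6


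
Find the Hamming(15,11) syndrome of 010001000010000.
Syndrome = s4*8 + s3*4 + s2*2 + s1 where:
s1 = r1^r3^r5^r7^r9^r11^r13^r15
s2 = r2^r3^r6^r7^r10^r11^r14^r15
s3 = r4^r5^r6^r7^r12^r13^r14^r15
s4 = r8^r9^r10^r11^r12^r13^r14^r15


s1=1, s2=1, s3=1, s4=1

Syndrome = 15 (error at position 15)


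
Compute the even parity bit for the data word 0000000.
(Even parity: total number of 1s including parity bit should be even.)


Number of 1s in data: 0
Parity bit: 0

0


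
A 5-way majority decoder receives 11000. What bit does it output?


Ones: 2 out of 5
Threshold: 3

0 (2/5 voted 1)


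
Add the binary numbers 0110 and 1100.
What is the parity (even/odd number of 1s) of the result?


0110 = 6
1100 = 12
Sum = 18 = 10010
1s count = 2

even parity (2 ones in 10010)


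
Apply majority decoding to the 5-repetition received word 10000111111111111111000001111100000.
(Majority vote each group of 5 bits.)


Groups: 10000, 11111, 11111, 11111, 00000, 11111, 00000
Majority votes: 0111010

0111010


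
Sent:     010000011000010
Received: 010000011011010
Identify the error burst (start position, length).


XOR: 000000000011000

Burst at position 10, length 2


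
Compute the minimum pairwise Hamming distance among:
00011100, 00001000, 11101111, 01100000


Comparing all pairs, minimum distance: 2
Can detect 1 errors, correct 0 errors

2


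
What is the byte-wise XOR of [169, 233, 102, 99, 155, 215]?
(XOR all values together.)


XOR chain: 169 ^ 233 ^ 102 ^ 99 ^ 155 ^ 215 = 9

9


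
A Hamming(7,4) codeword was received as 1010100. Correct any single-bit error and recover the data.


Syndrome = 7: error at position 7

Data: 1101 (corrected bit 7)


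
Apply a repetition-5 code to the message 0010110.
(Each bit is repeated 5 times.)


Each bit -> 5 copies

00000000001111100000111111111100000


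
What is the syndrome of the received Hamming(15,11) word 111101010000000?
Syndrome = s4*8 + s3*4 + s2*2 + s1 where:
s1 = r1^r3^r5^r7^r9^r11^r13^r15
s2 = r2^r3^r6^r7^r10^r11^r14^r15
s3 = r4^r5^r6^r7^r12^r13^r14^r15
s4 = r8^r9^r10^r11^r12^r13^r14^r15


s1=0, s2=1, s3=0, s4=1

Syndrome = 10 (error at position 10)


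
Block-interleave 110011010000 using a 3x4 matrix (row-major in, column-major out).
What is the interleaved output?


Matrix:
  1100
  1101
  0000
Read columns: 110110000010

110110000010


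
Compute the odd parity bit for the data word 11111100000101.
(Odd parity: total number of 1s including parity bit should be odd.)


Number of 1s in data: 8
Parity bit: 1

1


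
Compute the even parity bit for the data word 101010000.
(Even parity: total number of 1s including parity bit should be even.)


Number of 1s in data: 3
Parity bit: 1

1


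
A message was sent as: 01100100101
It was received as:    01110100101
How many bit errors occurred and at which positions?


XOR: 00010000000

1 error(s) at position(s): 3


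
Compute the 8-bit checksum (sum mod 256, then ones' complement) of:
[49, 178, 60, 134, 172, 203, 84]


Sum = 880 mod 256 = 112
Complement = 143

143


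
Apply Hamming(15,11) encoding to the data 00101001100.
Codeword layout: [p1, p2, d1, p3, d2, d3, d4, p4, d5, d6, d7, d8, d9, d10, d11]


Parity bits: p1=0, p2=1, p3=1, p4=1

010101011001100


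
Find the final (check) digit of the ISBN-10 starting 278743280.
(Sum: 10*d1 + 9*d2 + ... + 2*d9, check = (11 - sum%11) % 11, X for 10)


Weighted sum: 267
267 mod 11 = 3

Check digit: 8


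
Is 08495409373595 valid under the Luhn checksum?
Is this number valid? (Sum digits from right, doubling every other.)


Luhn sum = 77
77 mod 10 = 7

Invalid (Luhn sum mod 10 = 7)


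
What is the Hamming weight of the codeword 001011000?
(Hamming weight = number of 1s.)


Counting 1s in 001011000

3


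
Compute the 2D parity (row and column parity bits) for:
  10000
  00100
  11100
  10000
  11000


Row parities: 11110
Column parities: 00000

Row P: 11110, Col P: 00000, Corner: 0


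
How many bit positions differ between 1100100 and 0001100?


XOR: 1101000
Count of 1s: 3

3


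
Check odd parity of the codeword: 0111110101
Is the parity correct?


Number of 1s: 7

Yes, parity is correct (7 ones)


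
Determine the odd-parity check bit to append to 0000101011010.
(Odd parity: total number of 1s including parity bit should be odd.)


Number of 1s in data: 5
Parity bit: 0

0


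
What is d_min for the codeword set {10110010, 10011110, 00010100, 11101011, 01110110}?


Comparing all pairs, minimum distance: 3
Can detect 2 errors, correct 1 errors

3


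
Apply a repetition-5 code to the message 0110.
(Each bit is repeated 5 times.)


Each bit -> 5 copies

00000111111111100000


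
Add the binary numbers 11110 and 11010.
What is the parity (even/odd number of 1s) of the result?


11110 = 30
11010 = 26
Sum = 56 = 111000
1s count = 3

odd parity (3 ones in 111000)


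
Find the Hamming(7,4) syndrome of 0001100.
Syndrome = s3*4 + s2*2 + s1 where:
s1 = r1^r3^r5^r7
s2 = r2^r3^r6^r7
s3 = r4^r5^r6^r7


s1=1, s2=0, s3=0

Syndrome = 1 (error at position 1)


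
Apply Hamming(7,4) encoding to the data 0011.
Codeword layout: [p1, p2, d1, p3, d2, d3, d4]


Parity bits: p1=1, p2=0, p3=0

1000011


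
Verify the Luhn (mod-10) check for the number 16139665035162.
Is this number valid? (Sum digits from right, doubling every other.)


Luhn sum = 46
46 mod 10 = 6

Invalid (Luhn sum mod 10 = 6)


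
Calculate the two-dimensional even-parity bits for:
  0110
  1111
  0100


Row parities: 001
Column parities: 1101

Row P: 001, Col P: 1101, Corner: 1


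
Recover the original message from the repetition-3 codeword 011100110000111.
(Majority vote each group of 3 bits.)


Groups: 011, 100, 110, 000, 111
Majority votes: 10101

10101


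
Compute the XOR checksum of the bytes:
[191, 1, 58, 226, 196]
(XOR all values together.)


XOR chain: 191 ^ 1 ^ 58 ^ 226 ^ 196 = 162

162


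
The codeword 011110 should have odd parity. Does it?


Number of 1s: 4

No, parity error (4 ones)


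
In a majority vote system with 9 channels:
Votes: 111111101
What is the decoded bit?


Ones: 8 out of 9
Threshold: 5

1 (8/9 voted 1)


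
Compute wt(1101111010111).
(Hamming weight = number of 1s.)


Counting 1s in 1101111010111

10


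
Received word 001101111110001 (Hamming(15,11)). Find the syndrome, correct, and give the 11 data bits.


Syndrome = 9: error at position 9

Data: 10110110001 (corrected bit 9)


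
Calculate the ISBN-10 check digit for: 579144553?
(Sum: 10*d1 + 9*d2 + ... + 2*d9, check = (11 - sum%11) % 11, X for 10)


Weighted sum: 277
277 mod 11 = 2

Check digit: 9


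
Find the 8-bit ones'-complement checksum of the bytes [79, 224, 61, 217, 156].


Sum = 737 mod 256 = 225
Complement = 30

30


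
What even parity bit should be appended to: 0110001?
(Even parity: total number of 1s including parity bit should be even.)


Number of 1s in data: 3
Parity bit: 1

1


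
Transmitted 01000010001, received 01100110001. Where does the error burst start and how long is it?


XOR: 00100100000

Burst at position 2, length 4


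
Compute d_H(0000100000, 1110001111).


XOR: 1110101111
Count of 1s: 8

8


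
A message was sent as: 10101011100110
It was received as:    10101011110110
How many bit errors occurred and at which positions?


XOR: 00000000010000

1 error(s) at position(s): 9


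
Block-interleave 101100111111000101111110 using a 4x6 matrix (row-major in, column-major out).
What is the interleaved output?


Matrix:
  101100
  111111
  000101
  111110
Read columns: 110101011101111101010110

110101011101111101010110


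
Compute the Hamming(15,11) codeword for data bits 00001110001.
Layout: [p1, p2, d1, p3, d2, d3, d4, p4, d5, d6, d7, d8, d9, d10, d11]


Parity bits: p1=1, p2=1, p3=1, p4=0

110100001110001


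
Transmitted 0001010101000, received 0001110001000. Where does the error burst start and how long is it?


XOR: 0000100100000

Burst at position 4, length 4


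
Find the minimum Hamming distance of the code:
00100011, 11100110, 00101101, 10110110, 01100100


Comparing all pairs, minimum distance: 2
Can detect 1 errors, correct 0 errors

2


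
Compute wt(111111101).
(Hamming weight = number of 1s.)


Counting 1s in 111111101

8


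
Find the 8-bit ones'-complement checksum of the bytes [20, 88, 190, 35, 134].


Sum = 467 mod 256 = 211
Complement = 44

44


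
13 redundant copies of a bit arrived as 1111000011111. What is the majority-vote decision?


Ones: 9 out of 13
Threshold: 7

1 (9/13 voted 1)


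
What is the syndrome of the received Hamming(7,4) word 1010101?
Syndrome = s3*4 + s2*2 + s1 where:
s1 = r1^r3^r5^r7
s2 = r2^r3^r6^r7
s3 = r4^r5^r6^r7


s1=0, s2=0, s3=0

Syndrome = 0 (no error)


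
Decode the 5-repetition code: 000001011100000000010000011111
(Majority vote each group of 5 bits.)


Groups: 00000, 10111, 00000, 00001, 00000, 11111
Majority votes: 010001

010001


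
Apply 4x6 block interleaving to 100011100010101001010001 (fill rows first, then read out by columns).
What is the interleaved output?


Matrix:
  100011
  100010
  101001
  010001
Read columns: 111000010010000011001011

111000010010000011001011


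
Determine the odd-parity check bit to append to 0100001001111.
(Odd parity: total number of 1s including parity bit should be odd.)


Number of 1s in data: 6
Parity bit: 1

1


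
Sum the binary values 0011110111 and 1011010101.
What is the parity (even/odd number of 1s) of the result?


0011110111 = 247
1011010101 = 725
Sum = 972 = 1111001100
1s count = 6

even parity (6 ones in 1111001100)


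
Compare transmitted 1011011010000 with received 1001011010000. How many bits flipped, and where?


XOR: 0010000000000

1 error(s) at position(s): 2


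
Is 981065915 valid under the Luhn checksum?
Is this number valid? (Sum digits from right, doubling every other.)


Luhn sum = 40
40 mod 10 = 0

Valid (Luhn sum mod 10 = 0)


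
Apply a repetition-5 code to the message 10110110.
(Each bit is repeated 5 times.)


Each bit -> 5 copies

1111100000111111111100000111111111100000


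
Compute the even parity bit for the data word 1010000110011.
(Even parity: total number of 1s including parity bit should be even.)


Number of 1s in data: 6
Parity bit: 0

0


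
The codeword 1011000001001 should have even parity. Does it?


Number of 1s: 5

No, parity error (5 ones)


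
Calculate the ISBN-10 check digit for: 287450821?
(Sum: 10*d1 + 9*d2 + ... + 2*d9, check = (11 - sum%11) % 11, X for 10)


Weighted sum: 246
246 mod 11 = 4

Check digit: 7


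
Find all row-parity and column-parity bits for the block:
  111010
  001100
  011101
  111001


Row parities: 0000
Column parities: 010010

Row P: 0000, Col P: 010010, Corner: 0


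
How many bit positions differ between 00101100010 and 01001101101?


XOR: 01100001111
Count of 1s: 6

6


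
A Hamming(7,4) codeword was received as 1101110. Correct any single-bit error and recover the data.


Syndrome = 4: error at position 4

Data: 0110 (corrected bit 4)


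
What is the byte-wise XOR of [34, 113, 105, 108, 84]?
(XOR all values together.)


XOR chain: 34 ^ 113 ^ 105 ^ 108 ^ 84 = 2

2


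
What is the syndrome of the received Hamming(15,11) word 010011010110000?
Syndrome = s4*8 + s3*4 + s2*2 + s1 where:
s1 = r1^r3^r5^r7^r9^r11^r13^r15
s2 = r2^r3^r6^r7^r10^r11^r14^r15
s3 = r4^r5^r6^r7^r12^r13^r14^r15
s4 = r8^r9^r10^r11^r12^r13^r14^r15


s1=0, s2=0, s3=0, s4=1

Syndrome = 8 (error at position 8)


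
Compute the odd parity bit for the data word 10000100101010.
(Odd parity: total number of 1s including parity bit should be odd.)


Number of 1s in data: 5
Parity bit: 0

0


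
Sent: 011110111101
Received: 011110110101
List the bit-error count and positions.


XOR: 000000001000

1 error(s) at position(s): 8


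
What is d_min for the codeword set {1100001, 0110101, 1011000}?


Comparing all pairs, minimum distance: 3
Can detect 2 errors, correct 1 errors

3


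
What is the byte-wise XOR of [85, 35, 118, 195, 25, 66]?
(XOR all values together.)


XOR chain: 85 ^ 35 ^ 118 ^ 195 ^ 25 ^ 66 = 152

152


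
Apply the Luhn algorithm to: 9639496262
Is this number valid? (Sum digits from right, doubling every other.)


Luhn sum = 57
57 mod 10 = 7

Invalid (Luhn sum mod 10 = 7)


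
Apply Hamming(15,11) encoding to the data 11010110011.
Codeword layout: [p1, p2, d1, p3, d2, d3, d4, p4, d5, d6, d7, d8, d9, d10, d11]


Parity bits: p1=1, p2=0, p3=0, p4=0

101010100110011


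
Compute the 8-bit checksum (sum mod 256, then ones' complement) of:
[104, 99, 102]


Sum = 305 mod 256 = 49
Complement = 206

206


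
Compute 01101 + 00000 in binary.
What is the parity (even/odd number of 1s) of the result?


01101 = 13
00000 = 0
Sum = 13 = 1101
1s count = 3

odd parity (3 ones in 1101)


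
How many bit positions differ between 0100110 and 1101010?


XOR: 1001100
Count of 1s: 3

3


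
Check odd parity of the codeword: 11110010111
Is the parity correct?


Number of 1s: 8

No, parity error (8 ones)


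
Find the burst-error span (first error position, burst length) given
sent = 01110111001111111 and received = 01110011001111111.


XOR: 00000100000000000

Burst at position 5, length 1


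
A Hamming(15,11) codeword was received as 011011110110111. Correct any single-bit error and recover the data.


Syndrome = 0: no error detected

Data: 11110110111 (no errors)


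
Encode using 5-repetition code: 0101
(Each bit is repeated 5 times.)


Each bit -> 5 copies

00000111110000011111


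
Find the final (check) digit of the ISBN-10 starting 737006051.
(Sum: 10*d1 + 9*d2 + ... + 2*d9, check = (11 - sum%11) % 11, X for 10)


Weighted sum: 200
200 mod 11 = 2

Check digit: 9


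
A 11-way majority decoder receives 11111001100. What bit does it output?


Ones: 7 out of 11
Threshold: 6

1 (7/11 voted 1)


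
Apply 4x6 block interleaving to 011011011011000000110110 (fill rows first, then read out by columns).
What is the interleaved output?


Matrix:
  011011
  011011
  000000
  110110
Read columns: 000111011100000111011100

000111011100000111011100


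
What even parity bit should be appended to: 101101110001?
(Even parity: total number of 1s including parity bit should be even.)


Number of 1s in data: 7
Parity bit: 1

1


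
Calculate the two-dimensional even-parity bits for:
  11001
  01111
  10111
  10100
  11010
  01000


Row parities: 100011
Column parities: 00111

Row P: 100011, Col P: 00111, Corner: 1


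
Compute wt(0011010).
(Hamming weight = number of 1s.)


Counting 1s in 0011010

3


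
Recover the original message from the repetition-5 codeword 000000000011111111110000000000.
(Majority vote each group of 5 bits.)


Groups: 00000, 00000, 11111, 11111, 00000, 00000
Majority votes: 001100

001100


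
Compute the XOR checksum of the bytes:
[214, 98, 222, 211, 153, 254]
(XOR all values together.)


XOR chain: 214 ^ 98 ^ 222 ^ 211 ^ 153 ^ 254 = 222

222


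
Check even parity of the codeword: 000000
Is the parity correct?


Number of 1s: 0

Yes, parity is correct (0 ones)


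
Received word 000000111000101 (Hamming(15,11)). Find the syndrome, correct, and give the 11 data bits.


Syndrome = 4: error at position 4

Data: 00011000101 (corrected bit 4)


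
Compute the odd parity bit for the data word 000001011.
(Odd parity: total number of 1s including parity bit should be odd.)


Number of 1s in data: 3
Parity bit: 0

0


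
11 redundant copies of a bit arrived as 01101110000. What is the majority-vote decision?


Ones: 5 out of 11
Threshold: 6

0 (5/11 voted 1)


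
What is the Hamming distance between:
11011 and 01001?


XOR: 10010
Count of 1s: 2

2


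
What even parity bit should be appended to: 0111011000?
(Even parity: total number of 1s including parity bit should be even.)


Number of 1s in data: 5
Parity bit: 1

1


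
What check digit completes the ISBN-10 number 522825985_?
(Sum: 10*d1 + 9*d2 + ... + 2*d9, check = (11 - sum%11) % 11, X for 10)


Weighted sum: 247
247 mod 11 = 5

Check digit: 6


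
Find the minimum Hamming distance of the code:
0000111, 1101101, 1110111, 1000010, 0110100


Comparing all pairs, minimum distance: 3
Can detect 2 errors, correct 1 errors

3


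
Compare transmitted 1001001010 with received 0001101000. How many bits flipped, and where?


XOR: 1000100010

3 error(s) at position(s): 0, 4, 8


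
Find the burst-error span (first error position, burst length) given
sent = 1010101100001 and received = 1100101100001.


XOR: 0110000000000

Burst at position 1, length 2


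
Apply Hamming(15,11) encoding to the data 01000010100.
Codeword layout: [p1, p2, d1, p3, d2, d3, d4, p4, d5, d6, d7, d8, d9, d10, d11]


Parity bits: p1=1, p2=1, p3=0, p4=0

110010000010100


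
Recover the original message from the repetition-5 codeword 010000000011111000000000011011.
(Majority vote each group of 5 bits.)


Groups: 01000, 00000, 11111, 00000, 00000, 11011
Majority votes: 001001

001001


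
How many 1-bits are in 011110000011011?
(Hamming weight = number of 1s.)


Counting 1s in 011110000011011

8


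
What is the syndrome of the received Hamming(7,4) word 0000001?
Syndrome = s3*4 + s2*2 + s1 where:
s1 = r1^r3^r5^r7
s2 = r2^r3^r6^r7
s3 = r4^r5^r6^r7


s1=1, s2=1, s3=1

Syndrome = 7 (error at position 7)


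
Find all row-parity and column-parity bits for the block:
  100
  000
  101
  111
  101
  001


Row parities: 100101
Column parities: 010

Row P: 100101, Col P: 010, Corner: 1


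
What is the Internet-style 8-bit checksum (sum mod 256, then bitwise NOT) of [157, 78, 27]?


Sum = 262 mod 256 = 6
Complement = 249

249


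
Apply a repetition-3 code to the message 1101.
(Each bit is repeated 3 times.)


Each bit -> 3 copies

111111000111


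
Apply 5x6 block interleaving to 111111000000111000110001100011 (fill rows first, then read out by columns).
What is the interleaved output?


Matrix:
  111111
  000000
  111000
  110001
  100011
Read columns: 101111011010100100001000110011

101111011010100100001000110011


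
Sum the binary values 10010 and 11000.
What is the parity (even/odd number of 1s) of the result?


10010 = 18
11000 = 24
Sum = 42 = 101010
1s count = 3

odd parity (3 ones in 101010)


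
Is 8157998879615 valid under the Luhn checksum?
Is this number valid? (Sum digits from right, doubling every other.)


Luhn sum = 82
82 mod 10 = 2

Invalid (Luhn sum mod 10 = 2)


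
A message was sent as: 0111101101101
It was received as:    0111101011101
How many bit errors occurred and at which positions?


XOR: 0000000110000

2 error(s) at position(s): 7, 8


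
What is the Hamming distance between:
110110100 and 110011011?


XOR: 000101111
Count of 1s: 5

5


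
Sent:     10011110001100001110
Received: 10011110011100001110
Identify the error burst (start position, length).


XOR: 00000000010000000000

Burst at position 9, length 1


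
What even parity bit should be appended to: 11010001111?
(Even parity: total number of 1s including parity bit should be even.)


Number of 1s in data: 7
Parity bit: 1

1


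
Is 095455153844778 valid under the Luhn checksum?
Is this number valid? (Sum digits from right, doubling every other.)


Luhn sum = 72
72 mod 10 = 2

Invalid (Luhn sum mod 10 = 2)


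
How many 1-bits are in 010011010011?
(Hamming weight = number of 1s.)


Counting 1s in 010011010011

6


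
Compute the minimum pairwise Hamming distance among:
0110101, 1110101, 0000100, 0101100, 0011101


Comparing all pairs, minimum distance: 1
Can detect 0 errors, correct 0 errors

1


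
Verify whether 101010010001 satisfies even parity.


Number of 1s: 5

No, parity error (5 ones)


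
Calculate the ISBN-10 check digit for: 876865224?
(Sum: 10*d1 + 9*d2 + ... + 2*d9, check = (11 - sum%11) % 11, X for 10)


Weighted sum: 330
330 mod 11 = 0

Check digit: 0


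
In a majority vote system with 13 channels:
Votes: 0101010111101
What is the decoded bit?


Ones: 8 out of 13
Threshold: 7

1 (8/13 voted 1)


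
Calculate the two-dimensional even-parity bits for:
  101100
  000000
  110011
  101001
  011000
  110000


Row parities: 100100
Column parities: 011110

Row P: 100100, Col P: 011110, Corner: 0


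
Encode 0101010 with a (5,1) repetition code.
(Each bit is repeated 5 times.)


Each bit -> 5 copies

00000111110000011111000001111100000


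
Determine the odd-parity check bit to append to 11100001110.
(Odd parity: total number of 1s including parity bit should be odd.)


Number of 1s in data: 6
Parity bit: 1

1


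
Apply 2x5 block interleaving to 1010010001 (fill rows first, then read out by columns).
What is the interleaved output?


Matrix:
  10100
  10001
Read columns: 1100100001

1100100001


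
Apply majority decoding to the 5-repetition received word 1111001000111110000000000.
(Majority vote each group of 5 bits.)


Groups: 11110, 01000, 11111, 00000, 00000
Majority votes: 10100

10100


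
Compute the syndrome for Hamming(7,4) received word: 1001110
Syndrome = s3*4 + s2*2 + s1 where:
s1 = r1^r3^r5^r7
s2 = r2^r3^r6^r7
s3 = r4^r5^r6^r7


s1=0, s2=1, s3=1

Syndrome = 6 (error at position 6)


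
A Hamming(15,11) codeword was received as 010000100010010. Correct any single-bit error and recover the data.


Syndrome = 0: no error detected

Data: 00010010010 (no errors)


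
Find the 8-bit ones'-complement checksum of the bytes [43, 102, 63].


Sum = 208 mod 256 = 208
Complement = 47

47


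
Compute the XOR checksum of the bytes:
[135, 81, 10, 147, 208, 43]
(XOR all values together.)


XOR chain: 135 ^ 81 ^ 10 ^ 147 ^ 208 ^ 43 = 180

180


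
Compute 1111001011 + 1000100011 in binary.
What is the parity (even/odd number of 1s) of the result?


1111001011 = 971
1000100011 = 547
Sum = 1518 = 10111101110
1s count = 8

even parity (8 ones in 10111101110)


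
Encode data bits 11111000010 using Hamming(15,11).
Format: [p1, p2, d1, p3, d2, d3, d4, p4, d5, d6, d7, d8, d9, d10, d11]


Parity bits: p1=0, p2=0, p3=0, p4=0

001011101000010


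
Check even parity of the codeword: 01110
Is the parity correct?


Number of 1s: 3

No, parity error (3 ones)


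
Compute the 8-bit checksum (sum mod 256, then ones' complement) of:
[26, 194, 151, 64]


Sum = 435 mod 256 = 179
Complement = 76

76


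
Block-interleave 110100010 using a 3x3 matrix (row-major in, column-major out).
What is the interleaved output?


Matrix:
  110
  100
  010
Read columns: 110101000

110101000


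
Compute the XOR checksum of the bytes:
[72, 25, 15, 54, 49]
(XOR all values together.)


XOR chain: 72 ^ 25 ^ 15 ^ 54 ^ 49 = 89

89


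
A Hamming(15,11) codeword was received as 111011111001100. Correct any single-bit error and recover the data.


Syndrome = 4: error at position 4

Data: 11111001100 (corrected bit 4)


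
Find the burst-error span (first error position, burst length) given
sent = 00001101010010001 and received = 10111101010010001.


XOR: 10110000000000000

Burst at position 0, length 4


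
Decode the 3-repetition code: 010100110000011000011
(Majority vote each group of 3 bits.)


Groups: 010, 100, 110, 000, 011, 000, 011
Majority votes: 0010101

0010101


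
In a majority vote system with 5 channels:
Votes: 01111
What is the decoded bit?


Ones: 4 out of 5
Threshold: 3

1 (4/5 voted 1)


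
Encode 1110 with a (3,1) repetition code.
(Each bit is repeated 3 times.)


Each bit -> 3 copies

111111111000


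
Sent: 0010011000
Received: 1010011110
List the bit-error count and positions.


XOR: 1000000110

3 error(s) at position(s): 0, 7, 8


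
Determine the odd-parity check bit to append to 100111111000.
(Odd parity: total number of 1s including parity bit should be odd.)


Number of 1s in data: 7
Parity bit: 0

0


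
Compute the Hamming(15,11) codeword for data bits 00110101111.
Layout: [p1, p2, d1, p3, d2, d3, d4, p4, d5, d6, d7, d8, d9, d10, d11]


Parity bits: p1=1, p2=1, p3=0, p4=1

110001110101111


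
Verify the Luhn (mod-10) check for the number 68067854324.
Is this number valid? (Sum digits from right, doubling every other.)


Luhn sum = 54
54 mod 10 = 4

Invalid (Luhn sum mod 10 = 4)


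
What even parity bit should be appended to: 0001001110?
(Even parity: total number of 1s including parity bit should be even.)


Number of 1s in data: 4
Parity bit: 0

0


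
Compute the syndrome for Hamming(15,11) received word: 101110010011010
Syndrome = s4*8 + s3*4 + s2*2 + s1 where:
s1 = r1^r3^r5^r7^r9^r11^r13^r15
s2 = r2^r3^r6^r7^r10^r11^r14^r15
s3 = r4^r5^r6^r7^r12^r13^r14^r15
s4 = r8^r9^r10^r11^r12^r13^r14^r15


s1=0, s2=1, s3=0, s4=0

Syndrome = 2 (error at position 2)


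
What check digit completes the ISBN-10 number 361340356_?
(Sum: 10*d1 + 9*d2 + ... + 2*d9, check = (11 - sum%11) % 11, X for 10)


Weighted sum: 176
176 mod 11 = 0

Check digit: 0


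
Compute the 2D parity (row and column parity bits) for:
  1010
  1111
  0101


Row parities: 000
Column parities: 0000

Row P: 000, Col P: 0000, Corner: 0


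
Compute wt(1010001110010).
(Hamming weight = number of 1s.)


Counting 1s in 1010001110010

6


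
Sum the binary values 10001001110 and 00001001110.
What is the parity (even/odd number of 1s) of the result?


10001001110 = 1102
00001001110 = 78
Sum = 1180 = 10010011100
1s count = 5

odd parity (5 ones in 10010011100)


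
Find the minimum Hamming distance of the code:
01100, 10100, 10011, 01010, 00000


Comparing all pairs, minimum distance: 2
Can detect 1 errors, correct 0 errors

2


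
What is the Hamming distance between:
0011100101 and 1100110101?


XOR: 1111010000
Count of 1s: 5

5


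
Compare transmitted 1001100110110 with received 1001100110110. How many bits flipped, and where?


XOR: 0000000000000

0 errors (received matches sent)


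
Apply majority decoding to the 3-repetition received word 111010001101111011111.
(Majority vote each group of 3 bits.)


Groups: 111, 010, 001, 101, 111, 011, 111
Majority votes: 1001111

1001111


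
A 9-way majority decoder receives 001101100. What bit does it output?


Ones: 4 out of 9
Threshold: 5

0 (4/9 voted 1)


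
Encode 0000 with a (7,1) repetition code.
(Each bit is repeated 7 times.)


Each bit -> 7 copies

0000000000000000000000000000


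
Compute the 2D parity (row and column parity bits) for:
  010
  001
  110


Row parities: 110
Column parities: 101

Row P: 110, Col P: 101, Corner: 0


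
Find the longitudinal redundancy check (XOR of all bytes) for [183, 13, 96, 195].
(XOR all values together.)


XOR chain: 183 ^ 13 ^ 96 ^ 195 = 25

25


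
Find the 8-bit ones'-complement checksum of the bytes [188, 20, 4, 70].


Sum = 282 mod 256 = 26
Complement = 229

229


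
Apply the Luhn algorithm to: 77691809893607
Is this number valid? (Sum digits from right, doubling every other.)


Luhn sum = 78
78 mod 10 = 8

Invalid (Luhn sum mod 10 = 8)


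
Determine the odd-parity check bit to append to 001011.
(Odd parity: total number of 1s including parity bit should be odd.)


Number of 1s in data: 3
Parity bit: 0

0


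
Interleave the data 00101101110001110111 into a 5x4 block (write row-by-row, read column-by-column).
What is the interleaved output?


Matrix:
  0010
  1101
  1100
  0111
  0111
Read columns: 01100011111001101011

01100011111001101011


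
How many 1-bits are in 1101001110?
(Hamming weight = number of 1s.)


Counting 1s in 1101001110

6


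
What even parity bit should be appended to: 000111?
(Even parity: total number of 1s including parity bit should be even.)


Number of 1s in data: 3
Parity bit: 1

1


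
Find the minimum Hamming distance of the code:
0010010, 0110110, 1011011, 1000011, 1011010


Comparing all pairs, minimum distance: 1
Can detect 0 errors, correct 0 errors

1


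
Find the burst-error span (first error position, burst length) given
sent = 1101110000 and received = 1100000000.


XOR: 0001110000

Burst at position 3, length 3


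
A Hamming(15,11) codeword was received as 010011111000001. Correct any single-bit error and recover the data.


Syndrome = 8: error at position 8

Data: 01111000001 (corrected bit 8)


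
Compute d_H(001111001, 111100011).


XOR: 110011010
Count of 1s: 5

5


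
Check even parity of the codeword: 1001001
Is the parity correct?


Number of 1s: 3

No, parity error (3 ones)


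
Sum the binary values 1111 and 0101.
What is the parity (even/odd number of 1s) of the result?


1111 = 15
0101 = 5
Sum = 20 = 10100
1s count = 2

even parity (2 ones in 10100)


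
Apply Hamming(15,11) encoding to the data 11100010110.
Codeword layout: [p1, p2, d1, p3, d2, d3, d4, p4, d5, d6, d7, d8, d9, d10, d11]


Parity bits: p1=0, p2=0, p3=0, p4=1

001011010010110


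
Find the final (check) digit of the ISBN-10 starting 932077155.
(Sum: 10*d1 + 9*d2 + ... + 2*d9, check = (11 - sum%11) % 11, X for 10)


Weighted sum: 239
239 mod 11 = 8

Check digit: 3


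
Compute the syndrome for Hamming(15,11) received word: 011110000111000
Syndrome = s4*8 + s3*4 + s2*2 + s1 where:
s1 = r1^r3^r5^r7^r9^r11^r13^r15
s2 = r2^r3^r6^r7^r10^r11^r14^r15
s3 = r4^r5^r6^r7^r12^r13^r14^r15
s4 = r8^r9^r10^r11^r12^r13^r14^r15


s1=1, s2=0, s3=1, s4=1

Syndrome = 13 (error at position 13)


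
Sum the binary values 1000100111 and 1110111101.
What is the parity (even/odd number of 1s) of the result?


1000100111 = 551
1110111101 = 957
Sum = 1508 = 10111100100
1s count = 6

even parity (6 ones in 10111100100)


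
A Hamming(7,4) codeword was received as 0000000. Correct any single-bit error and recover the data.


Syndrome = 0: no error detected

Data: 0000 (no errors)


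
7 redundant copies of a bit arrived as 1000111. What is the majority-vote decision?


Ones: 4 out of 7
Threshold: 4

1 (4/7 voted 1)


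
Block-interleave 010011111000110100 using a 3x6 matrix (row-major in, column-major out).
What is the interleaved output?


Matrix:
  010011
  111000
  110100
Read columns: 011111010001100100

011111010001100100


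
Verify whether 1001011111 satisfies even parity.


Number of 1s: 7

No, parity error (7 ones)


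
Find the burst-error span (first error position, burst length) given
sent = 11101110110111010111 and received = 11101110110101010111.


XOR: 00000000000010000000

Burst at position 12, length 1


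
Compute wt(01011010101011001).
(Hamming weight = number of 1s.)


Counting 1s in 01011010101011001

9


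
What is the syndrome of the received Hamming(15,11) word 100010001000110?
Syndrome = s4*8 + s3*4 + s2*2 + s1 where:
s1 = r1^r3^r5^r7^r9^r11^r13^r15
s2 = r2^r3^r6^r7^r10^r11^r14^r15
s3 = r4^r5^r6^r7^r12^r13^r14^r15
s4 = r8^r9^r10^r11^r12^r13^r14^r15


s1=0, s2=1, s3=1, s4=1

Syndrome = 14 (error at position 14)


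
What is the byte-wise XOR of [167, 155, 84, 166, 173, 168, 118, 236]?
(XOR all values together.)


XOR chain: 167 ^ 155 ^ 84 ^ 166 ^ 173 ^ 168 ^ 118 ^ 236 = 81

81


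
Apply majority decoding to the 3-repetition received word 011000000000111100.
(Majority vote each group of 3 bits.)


Groups: 011, 000, 000, 000, 111, 100
Majority votes: 100010

100010


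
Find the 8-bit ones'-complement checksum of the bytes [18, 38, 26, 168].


Sum = 250 mod 256 = 250
Complement = 5

5


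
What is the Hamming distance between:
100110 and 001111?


XOR: 101001
Count of 1s: 3

3


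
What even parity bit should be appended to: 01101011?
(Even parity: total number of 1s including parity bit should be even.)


Number of 1s in data: 5
Parity bit: 1

1


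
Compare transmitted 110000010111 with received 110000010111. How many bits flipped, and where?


XOR: 000000000000

0 errors (received matches sent)


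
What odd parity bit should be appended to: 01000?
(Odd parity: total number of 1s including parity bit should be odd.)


Number of 1s in data: 1
Parity bit: 0

0


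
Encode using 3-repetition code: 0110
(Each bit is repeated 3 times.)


Each bit -> 3 copies

000111111000


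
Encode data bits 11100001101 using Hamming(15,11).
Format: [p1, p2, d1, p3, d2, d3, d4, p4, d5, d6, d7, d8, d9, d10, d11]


Parity bits: p1=0, p2=1, p3=1, p4=1

011111010001101


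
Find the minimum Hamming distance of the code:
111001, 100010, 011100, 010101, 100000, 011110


Comparing all pairs, minimum distance: 1
Can detect 0 errors, correct 0 errors

1


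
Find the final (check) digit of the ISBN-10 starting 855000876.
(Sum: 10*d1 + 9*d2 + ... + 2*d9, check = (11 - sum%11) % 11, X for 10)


Weighted sum: 230
230 mod 11 = 10

Check digit: 1


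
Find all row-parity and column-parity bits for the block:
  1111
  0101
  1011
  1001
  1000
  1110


Row parities: 001011
Column parities: 1110

Row P: 001011, Col P: 1110, Corner: 1


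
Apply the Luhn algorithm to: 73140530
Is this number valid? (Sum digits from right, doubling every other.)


Luhn sum = 25
25 mod 10 = 5

Invalid (Luhn sum mod 10 = 5)


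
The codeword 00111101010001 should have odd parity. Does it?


Number of 1s: 7

Yes, parity is correct (7 ones)


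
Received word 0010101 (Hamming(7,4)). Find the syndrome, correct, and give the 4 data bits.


Syndrome = 1: error at position 1

Data: 1101 (corrected bit 1)


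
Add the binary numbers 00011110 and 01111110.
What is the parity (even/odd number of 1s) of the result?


00011110 = 30
01111110 = 126
Sum = 156 = 10011100
1s count = 4

even parity (4 ones in 10011100)


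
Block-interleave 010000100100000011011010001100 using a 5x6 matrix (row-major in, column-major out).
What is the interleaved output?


Matrix:
  010000
  100100
  000011
  011010
  001100
Read columns: 010001001000011010010011000100

010001001000011010010011000100


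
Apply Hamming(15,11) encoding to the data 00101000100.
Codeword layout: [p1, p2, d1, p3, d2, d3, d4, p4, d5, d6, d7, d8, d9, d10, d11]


Parity bits: p1=0, p2=1, p3=0, p4=0

010001001000100


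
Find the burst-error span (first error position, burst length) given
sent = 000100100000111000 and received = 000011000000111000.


XOR: 000111100000000000

Burst at position 3, length 4


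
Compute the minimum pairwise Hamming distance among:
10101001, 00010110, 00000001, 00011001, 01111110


Comparing all pairs, minimum distance: 2
Can detect 1 errors, correct 0 errors

2


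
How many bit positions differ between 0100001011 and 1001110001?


XOR: 1101111010
Count of 1s: 7

7


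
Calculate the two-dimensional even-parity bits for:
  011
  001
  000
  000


Row parities: 0100
Column parities: 010

Row P: 0100, Col P: 010, Corner: 1


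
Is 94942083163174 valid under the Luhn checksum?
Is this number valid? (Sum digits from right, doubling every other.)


Luhn sum = 64
64 mod 10 = 4

Invalid (Luhn sum mod 10 = 4)
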